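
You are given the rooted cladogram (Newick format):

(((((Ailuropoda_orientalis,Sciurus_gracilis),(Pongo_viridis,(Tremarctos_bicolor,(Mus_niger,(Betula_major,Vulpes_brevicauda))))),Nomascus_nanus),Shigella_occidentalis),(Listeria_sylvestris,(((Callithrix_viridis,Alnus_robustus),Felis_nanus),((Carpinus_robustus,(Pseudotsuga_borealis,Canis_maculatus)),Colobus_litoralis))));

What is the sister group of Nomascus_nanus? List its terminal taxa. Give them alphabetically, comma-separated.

Ailuropoda_orientalis, Betula_major, Mus_niger, Pongo_viridis, Sciurus_gracilis, Tremarctos_bicolor, Vulpes_brevicauda

Nomascus_nanus attaches to the tree at the node subtending (((Ailuropoda_orientalis,Sciurus_gracilis),(Pongo_viridis,(Tremarctos_bicolor,(Mus_niger,(Betula_major,Vulpes_brevicauda))))),Nomascus_nanus).
The other lineage descending from that same node — the sister group — is ((Ailuropoda_orientalis,Sciurus_gracilis),(Pongo_viridis,(Tremarctos_bicolor,(Mus_niger,(Betula_major,Vulpes_brevicauda))))); its 7 tips in alphabetical order are the answer.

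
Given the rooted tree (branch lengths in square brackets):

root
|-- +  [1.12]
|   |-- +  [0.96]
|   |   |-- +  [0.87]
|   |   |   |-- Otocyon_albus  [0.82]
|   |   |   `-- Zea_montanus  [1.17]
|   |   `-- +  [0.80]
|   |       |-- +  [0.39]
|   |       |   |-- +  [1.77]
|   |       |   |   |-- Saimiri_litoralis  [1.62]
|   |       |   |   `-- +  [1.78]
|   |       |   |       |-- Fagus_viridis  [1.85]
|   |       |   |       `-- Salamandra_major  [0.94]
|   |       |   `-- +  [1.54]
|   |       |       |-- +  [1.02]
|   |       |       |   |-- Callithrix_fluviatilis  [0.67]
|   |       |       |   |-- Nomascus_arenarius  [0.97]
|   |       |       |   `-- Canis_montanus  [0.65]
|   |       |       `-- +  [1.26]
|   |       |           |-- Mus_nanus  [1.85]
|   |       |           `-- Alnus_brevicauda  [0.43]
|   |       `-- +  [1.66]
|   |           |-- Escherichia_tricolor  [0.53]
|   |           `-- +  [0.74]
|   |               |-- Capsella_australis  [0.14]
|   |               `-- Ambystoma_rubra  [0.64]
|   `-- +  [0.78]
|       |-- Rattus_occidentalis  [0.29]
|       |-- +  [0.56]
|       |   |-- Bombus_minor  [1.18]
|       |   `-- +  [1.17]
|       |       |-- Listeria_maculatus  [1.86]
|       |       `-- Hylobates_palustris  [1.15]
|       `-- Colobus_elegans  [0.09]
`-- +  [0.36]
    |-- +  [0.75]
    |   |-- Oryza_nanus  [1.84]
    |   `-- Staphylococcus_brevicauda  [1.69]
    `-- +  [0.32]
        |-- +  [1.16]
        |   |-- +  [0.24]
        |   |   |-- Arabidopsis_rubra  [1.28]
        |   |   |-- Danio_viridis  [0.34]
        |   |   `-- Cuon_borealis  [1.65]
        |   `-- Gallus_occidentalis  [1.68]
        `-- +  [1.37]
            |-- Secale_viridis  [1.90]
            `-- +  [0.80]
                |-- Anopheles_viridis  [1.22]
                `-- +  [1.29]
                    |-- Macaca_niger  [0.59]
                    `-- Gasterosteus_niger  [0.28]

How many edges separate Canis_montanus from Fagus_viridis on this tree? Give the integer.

6

The MRCA of Canis_montanus and Fagus_viridis is the node subtending ((Saimiri_litoralis,(Fagus_viridis,Salamandra_major)),((Callithrix_fluviatilis,Nomascus_arenarius,Canis_montanus),(Mus_nanus,Alnus_brevicauda))).
From Canis_montanus up to that node: 3 branches. From Fagus_viridis up to the same node: 3 branches. Total: 3 + 3 = 6.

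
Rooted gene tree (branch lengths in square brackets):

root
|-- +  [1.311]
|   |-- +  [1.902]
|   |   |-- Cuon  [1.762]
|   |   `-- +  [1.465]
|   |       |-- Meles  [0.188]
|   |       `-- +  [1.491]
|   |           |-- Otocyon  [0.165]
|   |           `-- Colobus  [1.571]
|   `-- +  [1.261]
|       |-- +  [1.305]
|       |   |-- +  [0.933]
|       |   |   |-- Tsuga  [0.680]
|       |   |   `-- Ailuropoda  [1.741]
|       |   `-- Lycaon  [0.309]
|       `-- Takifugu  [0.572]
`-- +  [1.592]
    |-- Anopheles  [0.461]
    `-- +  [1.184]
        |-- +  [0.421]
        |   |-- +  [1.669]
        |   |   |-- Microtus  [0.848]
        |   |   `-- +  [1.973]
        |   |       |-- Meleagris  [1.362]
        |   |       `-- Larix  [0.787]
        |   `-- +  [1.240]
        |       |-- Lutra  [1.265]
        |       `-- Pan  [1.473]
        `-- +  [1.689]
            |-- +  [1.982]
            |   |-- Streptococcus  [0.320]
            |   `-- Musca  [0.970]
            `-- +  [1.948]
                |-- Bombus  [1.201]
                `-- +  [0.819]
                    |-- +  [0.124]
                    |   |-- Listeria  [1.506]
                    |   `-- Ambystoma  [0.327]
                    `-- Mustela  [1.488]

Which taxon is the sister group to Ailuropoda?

Ailuropoda attaches to the tree at the node subtending (Tsuga,Ailuropoda).
The other lineage descending from that same node — the sister group — is the single tip Tsuga.

Tsuga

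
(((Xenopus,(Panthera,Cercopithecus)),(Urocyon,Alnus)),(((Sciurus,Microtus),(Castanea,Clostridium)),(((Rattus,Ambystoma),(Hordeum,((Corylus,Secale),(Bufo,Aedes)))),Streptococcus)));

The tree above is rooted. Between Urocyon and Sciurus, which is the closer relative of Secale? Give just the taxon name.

The MRCA of Secale and Sciurus subtends (((Sciurus,Microtus),(Castanea,Clostridium)),(((Rattus,Ambystoma),(Hordeum,((Corylus,Secale),(Bufo,Aedes)))),Streptococcus)) (12 taxa).
The MRCA of Secale and Urocyon is the root, subtending the entire tree (17 taxa).
The first is nested inside the second, so Secale shares a more recent common ancestor with Sciurus.

Sciurus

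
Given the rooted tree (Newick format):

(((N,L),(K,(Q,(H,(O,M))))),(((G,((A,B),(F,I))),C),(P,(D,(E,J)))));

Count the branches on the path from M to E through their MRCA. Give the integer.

The MRCA of M and E is the root of the tree.
From M up to that node: 6 branches. From E up to the same node: 5 branches. Total: 6 + 5 = 11.

11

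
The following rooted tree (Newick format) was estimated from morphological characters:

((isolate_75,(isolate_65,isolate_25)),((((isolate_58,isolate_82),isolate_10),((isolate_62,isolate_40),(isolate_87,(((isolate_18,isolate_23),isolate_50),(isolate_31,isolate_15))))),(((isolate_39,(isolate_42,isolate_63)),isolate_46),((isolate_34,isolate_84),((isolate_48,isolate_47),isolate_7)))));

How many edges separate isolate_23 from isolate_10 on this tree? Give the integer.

The MRCA of isolate_23 and isolate_10 is the node subtending (((isolate_58,isolate_82),isolate_10),((isolate_62,isolate_40),(isolate_87,(((isolate_18,isolate_23),isolate_50),(isolate_31,isolate_15))))).
From isolate_23 up to that node: 6 branches. From isolate_10 up to the same node: 2 branches. Total: 6 + 2 = 8.

8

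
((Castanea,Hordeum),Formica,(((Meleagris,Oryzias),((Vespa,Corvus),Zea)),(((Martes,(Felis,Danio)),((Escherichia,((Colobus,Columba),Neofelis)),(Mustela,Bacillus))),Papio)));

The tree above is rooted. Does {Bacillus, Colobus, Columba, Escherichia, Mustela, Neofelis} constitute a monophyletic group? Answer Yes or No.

The most recent common ancestor of these taxa subtends ((Escherichia,((Colobus,Columba),Neofelis)),(Mustela,Bacillus)).
That clade has exactly 6 tips — every listed taxon and nothing else — so the group is monophyletic.

Yes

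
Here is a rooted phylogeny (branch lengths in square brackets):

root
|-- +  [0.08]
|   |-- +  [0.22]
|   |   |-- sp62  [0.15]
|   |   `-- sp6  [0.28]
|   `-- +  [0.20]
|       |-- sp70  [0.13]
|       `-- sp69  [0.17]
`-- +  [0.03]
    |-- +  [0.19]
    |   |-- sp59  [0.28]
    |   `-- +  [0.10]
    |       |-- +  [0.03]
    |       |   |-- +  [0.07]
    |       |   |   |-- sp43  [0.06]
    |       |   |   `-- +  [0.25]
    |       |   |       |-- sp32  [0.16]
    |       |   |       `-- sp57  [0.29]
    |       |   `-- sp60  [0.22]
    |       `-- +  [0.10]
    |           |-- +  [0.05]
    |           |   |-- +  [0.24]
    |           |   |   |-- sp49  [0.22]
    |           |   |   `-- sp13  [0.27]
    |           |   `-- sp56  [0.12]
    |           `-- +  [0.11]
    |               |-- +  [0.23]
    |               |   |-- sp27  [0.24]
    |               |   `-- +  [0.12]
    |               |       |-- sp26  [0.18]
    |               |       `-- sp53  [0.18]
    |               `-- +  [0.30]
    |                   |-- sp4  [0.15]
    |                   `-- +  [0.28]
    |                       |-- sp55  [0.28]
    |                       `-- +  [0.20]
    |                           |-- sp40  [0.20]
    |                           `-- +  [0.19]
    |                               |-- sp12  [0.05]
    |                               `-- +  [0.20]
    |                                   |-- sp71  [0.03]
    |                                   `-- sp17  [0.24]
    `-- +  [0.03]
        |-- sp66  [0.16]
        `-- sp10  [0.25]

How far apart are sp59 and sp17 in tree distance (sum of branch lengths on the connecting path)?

2.00

The path runs sp59 → … → MRCA → … → sp17; the MRCA is the node subtending (sp59,(((sp43,(sp32,sp57)),sp60),(((sp49,sp13),sp56),((sp27,(sp26,sp53)),(sp4,(sp55,(sp40,(sp12,(sp71,sp17))))))))).
Branch lengths along that path: 0.28 + 0.10 + 0.10 + 0.11 + 0.30 + 0.28 + 0.20 + 0.19 + 0.20 + 0.24 = 2.00.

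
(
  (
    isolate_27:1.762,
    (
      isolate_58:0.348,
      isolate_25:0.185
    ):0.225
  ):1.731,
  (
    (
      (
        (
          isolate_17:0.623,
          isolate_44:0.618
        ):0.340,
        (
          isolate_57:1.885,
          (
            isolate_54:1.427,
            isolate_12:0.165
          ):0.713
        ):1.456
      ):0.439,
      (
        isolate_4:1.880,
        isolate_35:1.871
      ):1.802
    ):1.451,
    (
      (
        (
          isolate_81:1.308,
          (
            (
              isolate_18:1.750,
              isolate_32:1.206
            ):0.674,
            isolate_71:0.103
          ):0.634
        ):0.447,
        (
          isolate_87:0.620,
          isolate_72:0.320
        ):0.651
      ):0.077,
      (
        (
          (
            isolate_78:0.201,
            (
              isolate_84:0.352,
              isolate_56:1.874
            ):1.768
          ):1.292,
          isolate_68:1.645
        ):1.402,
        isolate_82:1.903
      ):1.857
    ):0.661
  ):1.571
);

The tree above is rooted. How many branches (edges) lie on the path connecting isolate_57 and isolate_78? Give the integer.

The MRCA of isolate_57 and isolate_78 is the node subtending ((((isolate_17,isolate_44),(isolate_57,(isolate_54,isolate_12))),(isolate_4,isolate_35)),(((isolate_81,((isolate_18,isolate_32),isolate_71)),(isolate_87,isolate_72)),(((isolate_78,(isolate_84,isolate_56)),isolate_68),isolate_82))).
From isolate_57 up to that node: 4 branches. From isolate_78 up to the same node: 5 branches. Total: 4 + 5 = 9.

9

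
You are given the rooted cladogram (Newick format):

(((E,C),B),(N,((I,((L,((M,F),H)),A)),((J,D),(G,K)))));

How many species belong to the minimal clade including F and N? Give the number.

The MRCA of F and N is the node subtending (N,((I,((L,((M,F),H)),A)),((J,D),(G,K)))).
That clade contains 11 terminal taxa: A, D, F, G, H, I, J, K, L, M, N.

11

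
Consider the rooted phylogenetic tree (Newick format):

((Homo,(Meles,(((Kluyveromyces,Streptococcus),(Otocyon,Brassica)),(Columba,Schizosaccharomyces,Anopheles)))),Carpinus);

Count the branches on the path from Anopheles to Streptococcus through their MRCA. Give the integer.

5

The MRCA of Anopheles and Streptococcus is the node subtending (((Kluyveromyces,Streptococcus),(Otocyon,Brassica)),(Columba,Schizosaccharomyces,Anopheles)).
From Anopheles up to that node: 2 branches. From Streptococcus up to the same node: 3 branches. Total: 2 + 3 = 5.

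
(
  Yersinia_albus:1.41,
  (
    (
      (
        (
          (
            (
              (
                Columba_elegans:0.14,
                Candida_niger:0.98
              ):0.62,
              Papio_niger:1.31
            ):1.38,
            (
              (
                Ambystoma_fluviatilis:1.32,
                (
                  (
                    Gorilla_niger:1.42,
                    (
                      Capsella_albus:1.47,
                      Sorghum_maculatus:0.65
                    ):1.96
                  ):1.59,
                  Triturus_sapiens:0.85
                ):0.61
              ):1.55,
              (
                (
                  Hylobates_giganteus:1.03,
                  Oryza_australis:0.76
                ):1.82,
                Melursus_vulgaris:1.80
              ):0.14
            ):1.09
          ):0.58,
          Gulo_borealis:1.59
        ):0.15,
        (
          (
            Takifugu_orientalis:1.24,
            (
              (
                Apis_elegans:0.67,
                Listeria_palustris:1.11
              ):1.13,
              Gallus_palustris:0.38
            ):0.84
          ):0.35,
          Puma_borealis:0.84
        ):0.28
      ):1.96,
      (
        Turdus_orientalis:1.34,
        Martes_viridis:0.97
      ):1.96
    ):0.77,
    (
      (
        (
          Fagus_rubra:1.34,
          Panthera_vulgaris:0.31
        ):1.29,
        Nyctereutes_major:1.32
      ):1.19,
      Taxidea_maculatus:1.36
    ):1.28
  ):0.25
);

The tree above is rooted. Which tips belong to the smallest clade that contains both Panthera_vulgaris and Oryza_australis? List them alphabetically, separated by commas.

Ambystoma_fluviatilis, Apis_elegans, Candida_niger, Capsella_albus, Columba_elegans, Fagus_rubra, Gallus_palustris, Gorilla_niger, Gulo_borealis, Hylobates_giganteus, Listeria_palustris, Martes_viridis, Melursus_vulgaris, Nyctereutes_major, Oryza_australis, Panthera_vulgaris, Papio_niger, Puma_borealis, Sorghum_maculatus, Takifugu_orientalis, Taxidea_maculatus, Triturus_sapiens, Turdus_orientalis

Tracing Panthera_vulgaris: it sits inside (Fagus_rubra,Panthera_vulgaris).
Tracing Oryza_australis: it sits inside (Hylobates_giganteus,Oryza_australis).
The smallest clade enclosing both is (((((((Columba_elegans,Candida_niger),Papio_niger),((Ambystoma_fluviatilis,((Gorilla_niger,(Capsella_albus,Sorghum_maculatus)),Triturus_sapiens)),((Hylobates_giganteus,Oryza_australis),Melursus_vulgaris))),Gulo_borealis),((Takifugu_orientalis,((Apis_elegans,Listeria_palustris),Gallus_palustris)),Puma_borealis)),(Turdus_orientalis,Martes_viridis)),(((Fagus_rubra,Panthera_vulgaris),Nyctereutes_major),Taxidea_maculatus)); the answer is its 23 terminal taxa in alphabetical order.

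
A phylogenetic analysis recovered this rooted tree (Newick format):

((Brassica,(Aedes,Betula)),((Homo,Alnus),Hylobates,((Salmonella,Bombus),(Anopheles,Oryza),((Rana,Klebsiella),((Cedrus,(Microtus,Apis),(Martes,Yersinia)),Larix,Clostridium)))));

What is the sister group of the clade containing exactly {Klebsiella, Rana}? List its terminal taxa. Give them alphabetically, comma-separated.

The clade containing exactly {Klebsiella, Rana} attaches to the tree at the node subtending ((Rana,Klebsiella),((Cedrus,(Microtus,Apis),(Martes,Yersinia)),Larix,Clostridium)).
The other lineage descending from that same node — the sister group — is ((Cedrus,(Microtus,Apis),(Martes,Yersinia)),Larix,Clostridium); its 7 tips in alphabetical order are the answer.

Apis, Cedrus, Clostridium, Larix, Martes, Microtus, Yersinia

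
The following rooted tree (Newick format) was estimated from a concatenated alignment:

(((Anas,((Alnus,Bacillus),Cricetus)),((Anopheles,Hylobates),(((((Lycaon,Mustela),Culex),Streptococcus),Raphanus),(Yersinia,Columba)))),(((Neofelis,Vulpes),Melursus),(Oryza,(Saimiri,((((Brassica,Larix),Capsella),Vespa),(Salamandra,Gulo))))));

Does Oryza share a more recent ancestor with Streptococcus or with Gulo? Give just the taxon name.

Gulo

The MRCA of Oryza and Gulo subtends (Oryza,(Saimiri,((((Brassica,Larix),Capsella),Vespa),(Salamandra,Gulo)))) (8 taxa).
The MRCA of Oryza and Streptococcus is the root, subtending the entire tree (24 taxa).
The first is nested inside the second, so Oryza shares a more recent common ancestor with Gulo.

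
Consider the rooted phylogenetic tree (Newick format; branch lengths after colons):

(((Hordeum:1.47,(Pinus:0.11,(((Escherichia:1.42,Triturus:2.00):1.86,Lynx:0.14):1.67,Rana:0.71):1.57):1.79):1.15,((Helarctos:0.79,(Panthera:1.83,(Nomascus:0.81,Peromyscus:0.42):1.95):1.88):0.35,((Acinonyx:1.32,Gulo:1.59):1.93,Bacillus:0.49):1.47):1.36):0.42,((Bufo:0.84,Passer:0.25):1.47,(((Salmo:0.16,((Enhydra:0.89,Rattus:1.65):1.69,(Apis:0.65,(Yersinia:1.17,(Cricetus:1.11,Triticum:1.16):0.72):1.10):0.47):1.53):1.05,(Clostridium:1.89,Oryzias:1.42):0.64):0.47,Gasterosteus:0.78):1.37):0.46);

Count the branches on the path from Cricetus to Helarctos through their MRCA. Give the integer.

13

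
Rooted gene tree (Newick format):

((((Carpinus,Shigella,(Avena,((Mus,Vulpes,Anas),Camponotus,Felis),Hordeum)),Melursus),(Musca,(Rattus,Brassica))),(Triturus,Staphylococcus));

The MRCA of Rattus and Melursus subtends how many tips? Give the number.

The MRCA of Rattus and Melursus is the node subtending (((Carpinus,Shigella,(Avena,((Mus,Vulpes,Anas),Camponotus,Felis),Hordeum)),Melursus),(Musca,(Rattus,Brassica))).
That clade contains 13 terminal taxa: Anas, Avena, Brassica, Camponotus, Carpinus, Felis, Hordeum, Melursus, Mus, Musca, Rattus, Shigella, Vulpes.

13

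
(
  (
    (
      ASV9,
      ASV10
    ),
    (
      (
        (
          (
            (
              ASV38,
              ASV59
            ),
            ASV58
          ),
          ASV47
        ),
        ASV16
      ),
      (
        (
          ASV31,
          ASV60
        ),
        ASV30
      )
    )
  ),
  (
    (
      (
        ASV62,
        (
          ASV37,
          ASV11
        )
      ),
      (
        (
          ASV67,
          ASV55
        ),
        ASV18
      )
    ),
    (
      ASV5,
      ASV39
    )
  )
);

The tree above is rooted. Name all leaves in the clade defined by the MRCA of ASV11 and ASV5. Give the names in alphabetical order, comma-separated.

Tracing ASV11: it sits inside (ASV37,ASV11).
Tracing ASV5: it sits inside (ASV5,ASV39).
The smallest clade enclosing both is (((ASV62,(ASV37,ASV11)),((ASV67,ASV55),ASV18)),(ASV5,ASV39)); the answer is its 8 terminal taxa in alphabetical order.

ASV11, ASV18, ASV37, ASV39, ASV5, ASV55, ASV62, ASV67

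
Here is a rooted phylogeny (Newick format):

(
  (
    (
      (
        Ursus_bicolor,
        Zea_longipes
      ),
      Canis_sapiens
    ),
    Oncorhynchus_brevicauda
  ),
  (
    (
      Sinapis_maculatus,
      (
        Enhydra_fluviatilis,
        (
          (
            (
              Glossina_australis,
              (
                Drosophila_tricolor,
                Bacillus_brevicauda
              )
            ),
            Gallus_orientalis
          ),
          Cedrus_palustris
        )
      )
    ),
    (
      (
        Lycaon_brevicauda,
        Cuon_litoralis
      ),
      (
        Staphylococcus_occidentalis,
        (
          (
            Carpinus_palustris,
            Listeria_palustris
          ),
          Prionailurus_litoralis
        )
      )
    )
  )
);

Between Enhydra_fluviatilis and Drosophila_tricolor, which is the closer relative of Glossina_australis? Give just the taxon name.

Drosophila_tricolor

The MRCA of Glossina_australis and Drosophila_tricolor subtends (Glossina_australis,(Drosophila_tricolor,Bacillus_brevicauda)) (3 taxa).
The MRCA of Glossina_australis and Enhydra_fluviatilis subtends (Enhydra_fluviatilis,(((Glossina_australis,(Drosophila_tricolor,Bacillus_brevicauda)),Gallus_orientalis),Cedrus_palustris)) (6 taxa).
The first is nested inside the second, so Glossina_australis shares a more recent common ancestor with Drosophila_tricolor.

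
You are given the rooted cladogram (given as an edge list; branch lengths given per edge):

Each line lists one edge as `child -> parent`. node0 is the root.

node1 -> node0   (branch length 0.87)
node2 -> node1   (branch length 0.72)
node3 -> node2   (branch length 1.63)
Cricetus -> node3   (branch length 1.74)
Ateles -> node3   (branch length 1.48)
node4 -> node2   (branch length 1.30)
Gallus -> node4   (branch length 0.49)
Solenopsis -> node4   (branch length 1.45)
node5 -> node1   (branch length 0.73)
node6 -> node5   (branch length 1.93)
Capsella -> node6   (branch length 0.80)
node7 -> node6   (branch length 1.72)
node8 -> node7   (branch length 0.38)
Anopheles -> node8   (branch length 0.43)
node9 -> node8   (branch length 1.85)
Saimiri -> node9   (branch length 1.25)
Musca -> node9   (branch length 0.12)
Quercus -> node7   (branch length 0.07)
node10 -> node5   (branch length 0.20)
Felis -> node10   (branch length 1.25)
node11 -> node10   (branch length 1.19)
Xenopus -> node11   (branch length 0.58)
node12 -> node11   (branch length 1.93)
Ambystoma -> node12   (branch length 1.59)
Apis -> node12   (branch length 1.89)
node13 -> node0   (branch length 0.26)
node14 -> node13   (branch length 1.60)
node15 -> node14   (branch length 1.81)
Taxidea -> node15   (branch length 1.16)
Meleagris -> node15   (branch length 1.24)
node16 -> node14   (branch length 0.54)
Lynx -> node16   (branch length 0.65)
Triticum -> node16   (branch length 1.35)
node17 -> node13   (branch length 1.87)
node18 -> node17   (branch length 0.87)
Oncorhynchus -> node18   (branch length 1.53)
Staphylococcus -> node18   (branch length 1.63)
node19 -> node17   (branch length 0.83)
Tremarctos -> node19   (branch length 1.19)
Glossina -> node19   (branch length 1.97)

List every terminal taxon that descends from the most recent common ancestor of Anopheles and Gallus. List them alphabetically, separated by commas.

Tracing Anopheles: it sits inside (Anopheles,(Saimiri,Musca)).
Tracing Gallus: it sits inside (Gallus,Solenopsis).
The smallest clade enclosing both is (((Cricetus,Ateles),(Gallus,Solenopsis)),((Capsella,((Anopheles,(Saimiri,Musca)),Quercus)),(Felis,(Xenopus,(Ambystoma,Apis))))); the answer is its 13 terminal taxa in alphabetical order.

Ambystoma, Anopheles, Apis, Ateles, Capsella, Cricetus, Felis, Gallus, Musca, Quercus, Saimiri, Solenopsis, Xenopus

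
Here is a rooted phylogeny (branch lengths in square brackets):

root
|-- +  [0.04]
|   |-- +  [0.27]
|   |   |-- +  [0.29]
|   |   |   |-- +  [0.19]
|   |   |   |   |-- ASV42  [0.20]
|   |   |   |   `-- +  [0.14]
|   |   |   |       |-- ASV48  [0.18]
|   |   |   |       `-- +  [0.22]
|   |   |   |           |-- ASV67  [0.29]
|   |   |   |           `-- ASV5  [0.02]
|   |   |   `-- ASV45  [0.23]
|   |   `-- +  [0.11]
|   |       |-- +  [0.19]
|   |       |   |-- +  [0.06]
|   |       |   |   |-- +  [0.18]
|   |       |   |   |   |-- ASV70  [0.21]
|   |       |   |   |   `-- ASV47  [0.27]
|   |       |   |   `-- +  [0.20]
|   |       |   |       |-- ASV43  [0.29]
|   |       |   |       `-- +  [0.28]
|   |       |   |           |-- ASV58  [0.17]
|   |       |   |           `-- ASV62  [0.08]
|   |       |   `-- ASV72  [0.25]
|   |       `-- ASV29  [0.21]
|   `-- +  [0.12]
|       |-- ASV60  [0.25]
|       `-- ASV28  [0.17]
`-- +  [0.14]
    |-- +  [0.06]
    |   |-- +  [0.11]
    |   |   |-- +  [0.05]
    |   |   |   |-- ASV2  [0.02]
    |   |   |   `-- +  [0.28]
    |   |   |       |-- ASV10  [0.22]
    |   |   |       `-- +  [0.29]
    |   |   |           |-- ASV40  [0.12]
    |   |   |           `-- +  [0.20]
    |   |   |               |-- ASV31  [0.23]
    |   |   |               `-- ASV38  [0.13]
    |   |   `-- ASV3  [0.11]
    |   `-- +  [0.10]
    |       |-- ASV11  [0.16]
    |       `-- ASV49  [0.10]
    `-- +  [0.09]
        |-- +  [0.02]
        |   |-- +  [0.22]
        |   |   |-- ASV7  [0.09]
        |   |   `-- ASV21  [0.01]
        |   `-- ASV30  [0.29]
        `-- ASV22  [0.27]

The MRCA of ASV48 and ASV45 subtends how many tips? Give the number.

The MRCA of ASV48 and ASV45 is the node subtending ((ASV42,(ASV48,(ASV67,ASV5))),ASV45).
That clade contains 5 terminal taxa: ASV42, ASV45, ASV48, ASV5, ASV67.

5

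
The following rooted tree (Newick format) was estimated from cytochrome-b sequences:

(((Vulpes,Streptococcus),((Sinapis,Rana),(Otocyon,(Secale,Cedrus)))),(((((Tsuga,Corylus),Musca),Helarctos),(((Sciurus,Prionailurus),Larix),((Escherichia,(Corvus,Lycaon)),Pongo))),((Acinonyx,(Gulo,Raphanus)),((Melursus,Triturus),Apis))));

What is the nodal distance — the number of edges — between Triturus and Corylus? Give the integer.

9

The MRCA of Triturus and Corylus is the node subtending (((((Tsuga,Corylus),Musca),Helarctos),(((Sciurus,Prionailurus),Larix),((Escherichia,(Corvus,Lycaon)),Pongo))),((Acinonyx,(Gulo,Raphanus)),((Melursus,Triturus),Apis))).
From Triturus up to that node: 4 branches. From Corylus up to the same node: 5 branches. Total: 4 + 5 = 9.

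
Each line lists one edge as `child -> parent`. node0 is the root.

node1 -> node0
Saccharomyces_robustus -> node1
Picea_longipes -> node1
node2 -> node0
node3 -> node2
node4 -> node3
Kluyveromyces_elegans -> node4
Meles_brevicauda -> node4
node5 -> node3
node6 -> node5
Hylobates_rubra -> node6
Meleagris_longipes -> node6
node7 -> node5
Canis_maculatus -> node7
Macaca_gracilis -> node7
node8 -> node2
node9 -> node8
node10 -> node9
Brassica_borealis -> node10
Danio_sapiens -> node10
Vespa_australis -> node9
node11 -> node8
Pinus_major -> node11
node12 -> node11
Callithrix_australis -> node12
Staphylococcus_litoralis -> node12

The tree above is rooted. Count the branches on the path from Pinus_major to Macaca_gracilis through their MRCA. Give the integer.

The MRCA of Pinus_major and Macaca_gracilis is the node subtending (((Kluyveromyces_elegans,Meles_brevicauda),((Hylobates_rubra,Meleagris_longipes),(Canis_maculatus,Macaca_gracilis))),(((Brassica_borealis,Danio_sapiens),Vespa_australis),(Pinus_major,(Callithrix_australis,Staphylococcus_litoralis)))).
From Pinus_major up to that node: 3 branches. From Macaca_gracilis up to the same node: 4 branches. Total: 3 + 4 = 7.

7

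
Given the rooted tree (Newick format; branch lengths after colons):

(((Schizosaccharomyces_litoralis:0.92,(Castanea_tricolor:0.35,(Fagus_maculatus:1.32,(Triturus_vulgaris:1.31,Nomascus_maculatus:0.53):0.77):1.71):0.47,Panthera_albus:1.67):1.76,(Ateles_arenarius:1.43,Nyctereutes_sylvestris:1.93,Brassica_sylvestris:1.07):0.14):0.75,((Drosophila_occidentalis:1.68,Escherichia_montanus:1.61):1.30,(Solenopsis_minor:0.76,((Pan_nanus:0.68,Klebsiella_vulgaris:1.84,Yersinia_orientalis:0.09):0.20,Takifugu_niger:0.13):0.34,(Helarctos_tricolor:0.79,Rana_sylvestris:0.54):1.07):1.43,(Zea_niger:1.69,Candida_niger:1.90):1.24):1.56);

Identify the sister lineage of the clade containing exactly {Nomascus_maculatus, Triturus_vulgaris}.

The clade containing exactly {Nomascus_maculatus, Triturus_vulgaris} attaches to the tree at the node subtending (Fagus_maculatus,(Triturus_vulgaris,Nomascus_maculatus)).
The other lineage descending from that same node — the sister group — is the single tip Fagus_maculatus.

Fagus_maculatus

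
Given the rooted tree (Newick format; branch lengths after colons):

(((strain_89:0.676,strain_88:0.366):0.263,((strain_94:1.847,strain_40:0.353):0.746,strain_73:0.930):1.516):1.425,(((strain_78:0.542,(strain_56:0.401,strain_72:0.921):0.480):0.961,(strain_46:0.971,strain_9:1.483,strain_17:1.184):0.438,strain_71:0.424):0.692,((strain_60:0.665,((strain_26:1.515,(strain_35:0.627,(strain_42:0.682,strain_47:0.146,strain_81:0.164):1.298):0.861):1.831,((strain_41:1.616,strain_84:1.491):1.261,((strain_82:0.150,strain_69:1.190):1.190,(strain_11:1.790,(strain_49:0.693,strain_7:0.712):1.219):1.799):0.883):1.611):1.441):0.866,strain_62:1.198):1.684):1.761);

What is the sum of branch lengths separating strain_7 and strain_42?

10.896

The path runs strain_7 → … → MRCA → … → strain_42; the MRCA is the node subtending ((strain_26,(strain_35,(strain_42,strain_47,strain_81))),((strain_41,strain_84),((strain_82,strain_69),(strain_11,(strain_49,strain_7))))).
Branch lengths along that path: 0.712 + 1.219 + 1.799 + 0.883 + 1.611 + 1.831 + 0.861 + 1.298 + 0.682 = 10.896.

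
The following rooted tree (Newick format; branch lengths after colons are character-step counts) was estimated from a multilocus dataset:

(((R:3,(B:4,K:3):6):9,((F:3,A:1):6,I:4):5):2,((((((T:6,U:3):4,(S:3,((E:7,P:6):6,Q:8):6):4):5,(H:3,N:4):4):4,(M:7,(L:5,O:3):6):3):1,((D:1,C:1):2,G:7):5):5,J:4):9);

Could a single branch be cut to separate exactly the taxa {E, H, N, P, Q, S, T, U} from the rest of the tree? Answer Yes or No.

The most recent common ancestor of these taxa subtends (((T,U),(S,((E,P),Q))),(H,N)).
That clade has exactly 8 tips — every listed taxon and nothing else — so the group is monophyletic.

Yes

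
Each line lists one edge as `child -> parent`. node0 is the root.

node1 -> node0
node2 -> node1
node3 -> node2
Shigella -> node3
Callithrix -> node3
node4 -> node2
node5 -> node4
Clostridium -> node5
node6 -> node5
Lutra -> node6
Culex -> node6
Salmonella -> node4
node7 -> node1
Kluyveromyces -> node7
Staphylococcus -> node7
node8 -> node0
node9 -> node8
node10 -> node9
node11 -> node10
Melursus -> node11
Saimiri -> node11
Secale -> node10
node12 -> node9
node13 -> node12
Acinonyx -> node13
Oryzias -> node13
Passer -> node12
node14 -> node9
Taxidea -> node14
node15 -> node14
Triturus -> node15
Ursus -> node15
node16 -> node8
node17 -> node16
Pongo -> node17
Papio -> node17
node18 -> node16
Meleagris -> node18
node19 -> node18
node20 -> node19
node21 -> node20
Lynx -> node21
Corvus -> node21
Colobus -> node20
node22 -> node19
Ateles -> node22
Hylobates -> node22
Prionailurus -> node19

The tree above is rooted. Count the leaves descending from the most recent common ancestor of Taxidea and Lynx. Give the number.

18

The MRCA of Taxidea and Lynx is the node subtending ((((Melursus,Saimiri),Secale),((Acinonyx,Oryzias),Passer),(Taxidea,(Triturus,Ursus))),((Pongo,Papio),(Meleagris,(((Lynx,Corvus),Colobus),(Ateles,Hylobates),Prionailurus)))).
That clade contains 18 terminal taxa: Acinonyx, Ateles, Colobus, Corvus, Hylobates, Lynx, Meleagris, Melursus, Oryzias, Papio, Passer, Pongo, Prionailurus, Saimiri, Secale, Taxidea, Triturus, Ursus.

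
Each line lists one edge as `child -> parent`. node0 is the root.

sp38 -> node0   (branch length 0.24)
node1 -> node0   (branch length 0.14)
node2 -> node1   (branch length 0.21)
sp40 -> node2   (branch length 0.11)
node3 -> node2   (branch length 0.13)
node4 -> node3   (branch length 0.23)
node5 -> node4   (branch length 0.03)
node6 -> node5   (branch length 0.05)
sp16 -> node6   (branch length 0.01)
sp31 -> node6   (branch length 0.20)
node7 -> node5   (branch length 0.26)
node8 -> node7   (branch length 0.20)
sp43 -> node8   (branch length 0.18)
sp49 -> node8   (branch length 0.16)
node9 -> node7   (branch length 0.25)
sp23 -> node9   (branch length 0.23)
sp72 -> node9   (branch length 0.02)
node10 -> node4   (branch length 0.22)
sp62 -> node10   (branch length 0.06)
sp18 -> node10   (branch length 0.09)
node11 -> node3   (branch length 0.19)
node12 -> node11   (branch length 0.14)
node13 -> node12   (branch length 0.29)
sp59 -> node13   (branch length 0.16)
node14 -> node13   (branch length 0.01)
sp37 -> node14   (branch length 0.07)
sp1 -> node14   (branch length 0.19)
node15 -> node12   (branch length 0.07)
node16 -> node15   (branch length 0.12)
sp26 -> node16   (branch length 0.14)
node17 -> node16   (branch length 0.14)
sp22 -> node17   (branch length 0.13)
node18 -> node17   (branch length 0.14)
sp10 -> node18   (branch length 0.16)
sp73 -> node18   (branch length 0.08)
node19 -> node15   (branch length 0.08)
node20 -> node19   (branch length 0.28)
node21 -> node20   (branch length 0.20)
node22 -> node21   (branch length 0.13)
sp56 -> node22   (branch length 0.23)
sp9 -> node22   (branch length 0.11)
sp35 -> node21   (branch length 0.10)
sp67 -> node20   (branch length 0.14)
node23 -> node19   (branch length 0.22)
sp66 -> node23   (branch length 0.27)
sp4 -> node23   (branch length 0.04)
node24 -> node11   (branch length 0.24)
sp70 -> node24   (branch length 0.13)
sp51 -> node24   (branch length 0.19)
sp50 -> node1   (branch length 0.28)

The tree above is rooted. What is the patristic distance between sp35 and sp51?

The path runs sp35 → … → MRCA → … → sp51; the MRCA is the node subtending (((sp59,(sp37,sp1)),((sp26,(sp22,(sp10,sp73))),((((sp56,sp9),sp35),sp67),(sp66,sp4)))),(sp70,sp51)).
Branch lengths along that path: 0.10 + 0.20 + 0.28 + 0.08 + 0.07 + 0.14 + 0.24 + 0.19 = 1.30.

1.30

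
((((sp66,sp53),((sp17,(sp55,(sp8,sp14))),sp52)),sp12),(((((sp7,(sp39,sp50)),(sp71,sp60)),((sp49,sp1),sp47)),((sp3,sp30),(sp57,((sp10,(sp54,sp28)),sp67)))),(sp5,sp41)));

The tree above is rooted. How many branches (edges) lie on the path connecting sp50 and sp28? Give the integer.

The MRCA of sp50 and sp28 is the node subtending ((((sp7,(sp39,sp50)),(sp71,sp60)),((sp49,sp1),sp47)),((sp3,sp30),(sp57,((sp10,(sp54,sp28)),sp67)))).
From sp50 up to that node: 5 branches. From sp28 up to the same node: 6 branches. Total: 5 + 6 = 11.

11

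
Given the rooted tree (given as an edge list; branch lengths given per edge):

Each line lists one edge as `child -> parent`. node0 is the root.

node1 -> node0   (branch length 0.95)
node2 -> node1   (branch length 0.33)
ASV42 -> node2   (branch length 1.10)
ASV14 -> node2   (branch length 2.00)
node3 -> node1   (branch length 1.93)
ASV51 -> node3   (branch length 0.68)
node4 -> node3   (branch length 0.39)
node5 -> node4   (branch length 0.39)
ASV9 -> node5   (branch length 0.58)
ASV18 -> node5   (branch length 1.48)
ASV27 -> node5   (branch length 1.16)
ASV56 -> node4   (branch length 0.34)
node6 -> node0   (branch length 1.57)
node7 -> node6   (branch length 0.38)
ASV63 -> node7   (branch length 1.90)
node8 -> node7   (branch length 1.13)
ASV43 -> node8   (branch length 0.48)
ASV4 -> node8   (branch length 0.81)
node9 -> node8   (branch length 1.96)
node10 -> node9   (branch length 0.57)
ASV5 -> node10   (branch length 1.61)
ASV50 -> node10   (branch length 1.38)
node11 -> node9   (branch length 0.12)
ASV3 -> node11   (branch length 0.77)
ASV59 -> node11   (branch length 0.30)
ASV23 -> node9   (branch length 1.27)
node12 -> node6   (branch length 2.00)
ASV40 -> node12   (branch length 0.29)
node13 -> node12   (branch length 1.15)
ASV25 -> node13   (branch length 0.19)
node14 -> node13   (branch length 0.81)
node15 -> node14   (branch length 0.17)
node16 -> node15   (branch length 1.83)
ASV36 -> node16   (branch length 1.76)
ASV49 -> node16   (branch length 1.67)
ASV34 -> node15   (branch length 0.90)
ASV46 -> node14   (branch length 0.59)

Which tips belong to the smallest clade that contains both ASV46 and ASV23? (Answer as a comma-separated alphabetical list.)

ASV23, ASV25, ASV3, ASV34, ASV36, ASV4, ASV40, ASV43, ASV46, ASV49, ASV5, ASV50, ASV59, ASV63

Tracing ASV46: it sits inside (((ASV36,ASV49),ASV34),ASV46).
Tracing ASV23: it sits inside ((ASV5,ASV50),(ASV3,ASV59),ASV23).
The smallest clade enclosing both is ((ASV63,(ASV43,ASV4,((ASV5,ASV50),(ASV3,ASV59),ASV23))),(ASV40,(ASV25,(((ASV36,ASV49),ASV34),ASV46)))); the answer is its 14 terminal taxa in alphabetical order.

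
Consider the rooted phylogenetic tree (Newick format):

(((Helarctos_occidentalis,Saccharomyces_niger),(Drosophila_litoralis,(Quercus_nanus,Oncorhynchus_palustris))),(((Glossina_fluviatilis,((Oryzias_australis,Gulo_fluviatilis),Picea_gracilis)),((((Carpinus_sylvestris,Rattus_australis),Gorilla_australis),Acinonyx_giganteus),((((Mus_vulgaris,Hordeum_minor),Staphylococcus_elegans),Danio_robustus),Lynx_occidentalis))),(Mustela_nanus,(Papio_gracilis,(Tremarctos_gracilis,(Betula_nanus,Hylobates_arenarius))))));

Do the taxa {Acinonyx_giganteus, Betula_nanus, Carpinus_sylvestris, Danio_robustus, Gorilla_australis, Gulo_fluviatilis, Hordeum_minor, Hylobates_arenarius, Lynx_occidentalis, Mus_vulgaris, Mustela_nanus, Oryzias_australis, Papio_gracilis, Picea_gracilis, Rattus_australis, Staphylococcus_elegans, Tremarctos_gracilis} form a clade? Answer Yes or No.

The MRCA of the listed taxa subtends (((Glossina_fluviatilis,((Oryzias_australis,Gulo_fluviatilis),Picea_gracilis)),((((Carpinus_sylvestris,Rattus_australis),Gorilla_australis),Acinonyx_giganteus),((((Mus_vulgaris,Hordeum_minor),Staphylococcus_elegans),Danio_robustus),Lynx_occidentalis))),(Mustela_nanus,(Papio_gracilis,(Tremarctos_gracilis,(Betula_nanus,Hylobates_arenarius))))).
That clade also contains Glossina_fluviatilis, which is not in the proposed group, so the group is not monophyletic.

No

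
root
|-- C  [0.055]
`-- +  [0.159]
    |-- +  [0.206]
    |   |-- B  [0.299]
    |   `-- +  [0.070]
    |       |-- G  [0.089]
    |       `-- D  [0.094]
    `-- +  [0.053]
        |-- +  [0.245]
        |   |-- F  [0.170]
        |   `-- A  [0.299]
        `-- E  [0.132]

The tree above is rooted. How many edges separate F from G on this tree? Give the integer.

6

The MRCA of F and G is the node subtending ((B,(G,D)),((F,A),E)).
From F up to that node: 3 branches. From G up to the same node: 3 branches. Total: 3 + 3 = 6.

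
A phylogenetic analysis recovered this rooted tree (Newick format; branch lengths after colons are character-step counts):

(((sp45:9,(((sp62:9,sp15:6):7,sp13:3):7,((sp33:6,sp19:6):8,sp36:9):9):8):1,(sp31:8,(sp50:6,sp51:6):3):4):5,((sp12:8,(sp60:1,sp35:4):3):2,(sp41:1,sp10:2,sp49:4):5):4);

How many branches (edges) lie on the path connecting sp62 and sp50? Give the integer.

8

The MRCA of sp62 and sp50 is the node subtending ((sp45,(((sp62,sp15),sp13),((sp33,sp19),sp36))),(sp31,(sp50,sp51))).
From sp62 up to that node: 5 branches. From sp50 up to the same node: 3 branches. Total: 5 + 3 = 8.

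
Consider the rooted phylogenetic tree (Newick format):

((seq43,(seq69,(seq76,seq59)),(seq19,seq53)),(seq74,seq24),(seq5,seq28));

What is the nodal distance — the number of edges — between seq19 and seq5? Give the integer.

5

The MRCA of seq19 and seq5 is the root of the tree.
From seq19 up to that node: 3 branches. From seq5 up to the same node: 2 branches. Total: 3 + 2 = 5.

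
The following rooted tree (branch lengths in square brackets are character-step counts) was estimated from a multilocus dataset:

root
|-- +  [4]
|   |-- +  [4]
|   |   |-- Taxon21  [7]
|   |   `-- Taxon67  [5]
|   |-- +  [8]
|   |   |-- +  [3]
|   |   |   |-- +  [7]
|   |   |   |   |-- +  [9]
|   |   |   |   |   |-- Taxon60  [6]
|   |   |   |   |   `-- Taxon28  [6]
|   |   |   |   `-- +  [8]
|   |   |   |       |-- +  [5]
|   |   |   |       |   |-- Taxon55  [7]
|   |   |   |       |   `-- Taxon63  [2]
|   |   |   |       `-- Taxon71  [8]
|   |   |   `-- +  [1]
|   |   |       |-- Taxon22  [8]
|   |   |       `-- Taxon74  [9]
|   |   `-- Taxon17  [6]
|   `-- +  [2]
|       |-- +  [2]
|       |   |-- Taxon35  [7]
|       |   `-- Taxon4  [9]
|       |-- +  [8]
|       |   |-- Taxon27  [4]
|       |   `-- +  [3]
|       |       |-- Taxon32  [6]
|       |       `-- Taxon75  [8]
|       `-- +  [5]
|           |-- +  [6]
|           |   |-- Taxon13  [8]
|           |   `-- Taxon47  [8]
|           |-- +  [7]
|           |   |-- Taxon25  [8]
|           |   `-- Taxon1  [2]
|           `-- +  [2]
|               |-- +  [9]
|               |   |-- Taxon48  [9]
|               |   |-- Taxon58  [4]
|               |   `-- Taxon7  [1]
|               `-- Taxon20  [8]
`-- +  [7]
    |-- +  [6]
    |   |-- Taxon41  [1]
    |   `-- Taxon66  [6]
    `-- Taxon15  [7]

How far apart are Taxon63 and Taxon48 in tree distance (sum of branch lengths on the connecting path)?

60

The path runs Taxon63 → … → MRCA → … → Taxon48; the MRCA is the node subtending ((Taxon21,Taxon67),((((Taxon60,Taxon28),((Taxon55,Taxon63),Taxon71)),(Taxon22,Taxon74)),Taxon17),((Taxon35,Taxon4),(Taxon27,(Taxon32,Taxon75)),((Taxon13,Taxon47),(Taxon25,Taxon1),((Taxon48,Taxon58,Taxon7),Taxon20)))).
Branch lengths along that path: 2 + 5 + 8 + 7 + 3 + 8 + 2 + 5 + 2 + 9 + 9 = 60.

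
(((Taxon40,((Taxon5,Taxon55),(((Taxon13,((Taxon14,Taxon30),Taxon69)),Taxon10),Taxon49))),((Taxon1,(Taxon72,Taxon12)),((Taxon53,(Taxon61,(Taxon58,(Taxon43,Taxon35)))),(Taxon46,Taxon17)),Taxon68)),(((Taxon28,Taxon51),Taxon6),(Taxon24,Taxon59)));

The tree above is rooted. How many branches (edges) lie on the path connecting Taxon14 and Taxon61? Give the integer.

The MRCA of Taxon14 and Taxon61 is the node subtending ((Taxon40,((Taxon5,Taxon55),(((Taxon13,((Taxon14,Taxon30),Taxon69)),Taxon10),Taxon49))),((Taxon1,(Taxon72,Taxon12)),((Taxon53,(Taxon61,(Taxon58,(Taxon43,Taxon35)))),(Taxon46,Taxon17)),Taxon68)).
From Taxon14 up to that node: 8 branches. From Taxon61 up to the same node: 5 branches. Total: 8 + 5 = 13.

13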